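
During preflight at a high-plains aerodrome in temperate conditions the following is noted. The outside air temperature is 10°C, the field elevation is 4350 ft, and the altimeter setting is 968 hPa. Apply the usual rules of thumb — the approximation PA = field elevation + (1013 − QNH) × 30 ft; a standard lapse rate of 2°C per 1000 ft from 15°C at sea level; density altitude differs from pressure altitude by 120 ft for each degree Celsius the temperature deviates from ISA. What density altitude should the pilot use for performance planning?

Pressure altitude = 4350 + (1013 − 968) × 30 = 4350 + (+1350) = 5700 ft.
ISA temperature at 5700 ft = 15 − 2 × (5700/1000) = 3.6°C.
ISA deviation = 10 − 3.6 = +6.4°C.
Density altitude = 5700 + 120 × (6.4) = 6468 ft.

6468 ft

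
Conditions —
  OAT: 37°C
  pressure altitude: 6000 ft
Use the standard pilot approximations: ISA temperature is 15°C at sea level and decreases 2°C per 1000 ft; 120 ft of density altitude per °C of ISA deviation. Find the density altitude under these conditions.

10080 ft

ISA temperature at 6000 ft = 15 − 2 × (6000/1000) = 3°C.
ISA deviation = 37 − 3 = +34°C.
Density altitude = 6000 + 120 × (34) = 6000 + (+4080) = 10080 ft.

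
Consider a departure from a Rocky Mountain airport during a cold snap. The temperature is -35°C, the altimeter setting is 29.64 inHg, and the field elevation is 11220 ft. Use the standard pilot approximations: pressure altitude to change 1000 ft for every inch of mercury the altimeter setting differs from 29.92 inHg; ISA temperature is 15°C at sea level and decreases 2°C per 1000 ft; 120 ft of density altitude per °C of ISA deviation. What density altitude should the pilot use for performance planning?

Pressure altitude = 11220 + (29.92 − 29.64) × 1000 = 11220 + (+280) = 11500 ft.
ISA temperature at 11500 ft = 15 − 2 × (11500/1000) = -8°C.
ISA deviation = -35 − (-8) = -27°C.
Density altitude = 11500 + 120 × (-27) = 8260 ft.

8260 ft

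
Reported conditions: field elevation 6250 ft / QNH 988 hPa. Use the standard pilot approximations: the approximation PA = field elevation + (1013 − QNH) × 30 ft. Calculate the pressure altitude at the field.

7000 ft

Pressure correction = (1013 − 988) × 30 = +750 ft.
Pressure altitude = 6250 + (+750) = 7000 ft.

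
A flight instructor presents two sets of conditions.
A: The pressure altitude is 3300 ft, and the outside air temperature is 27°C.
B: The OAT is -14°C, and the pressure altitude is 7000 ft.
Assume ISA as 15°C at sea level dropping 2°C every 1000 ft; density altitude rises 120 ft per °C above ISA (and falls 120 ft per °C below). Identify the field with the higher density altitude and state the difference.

A: ISA temp = 8.4°C, deviation +18.6°C, DA = 3300 + 120 × 18.6 = 5532 ft.
B: ISA temp = 1°C, deviation -15°C, DA = 7000 + 120 × (-15) = 5200 ft.
A is higher by 5532 − 5200 = 332 ft.

A by 332 ft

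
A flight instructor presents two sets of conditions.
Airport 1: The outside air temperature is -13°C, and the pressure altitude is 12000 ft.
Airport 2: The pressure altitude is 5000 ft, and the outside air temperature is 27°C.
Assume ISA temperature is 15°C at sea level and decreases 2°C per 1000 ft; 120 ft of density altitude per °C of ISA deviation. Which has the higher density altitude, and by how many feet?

Airport 1 by 3880 ft

Airport 1: ISA temp = -9°C, deviation -4°C, DA = 12000 + 120 × (-4) = 11520 ft.
Airport 2: ISA temp = 5°C, deviation +22°C, DA = 5000 + 120 × 22 = 7640 ft.
Airport 1 is higher by 11520 − 7640 = 3880 ft.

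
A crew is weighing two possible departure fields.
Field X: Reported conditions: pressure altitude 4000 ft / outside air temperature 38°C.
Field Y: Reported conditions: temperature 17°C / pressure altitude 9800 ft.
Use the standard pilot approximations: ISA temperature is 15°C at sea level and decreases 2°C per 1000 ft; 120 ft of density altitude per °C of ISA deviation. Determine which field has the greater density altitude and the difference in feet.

Field X: ISA temp = 7°C, deviation +31°C, DA = 4000 + 120 × 31 = 7720 ft.
Field Y: ISA temp = -4.6°C, deviation +21.6°C, DA = 9800 + 120 × 21.6 = 12392 ft.
Field Y is higher by 12392 − 7720 = 4672 ft.

Field Y by 4672 ft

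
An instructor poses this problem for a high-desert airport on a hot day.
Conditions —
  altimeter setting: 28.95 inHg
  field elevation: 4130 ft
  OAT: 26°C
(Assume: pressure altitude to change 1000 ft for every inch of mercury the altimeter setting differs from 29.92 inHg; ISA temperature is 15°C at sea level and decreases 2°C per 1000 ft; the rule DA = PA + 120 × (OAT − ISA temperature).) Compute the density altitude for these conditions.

7644 ft

Pressure altitude = 4130 + (29.92 − 28.95) × 1000 = 4130 + (+970) = 5100 ft.
ISA temperature at 5100 ft = 15 − 2 × (5100/1000) = 4.8°C.
ISA deviation = 26 − 4.8 = +21.2°C.
Density altitude = 5100 + 120 × (21.2) = 7644 ft.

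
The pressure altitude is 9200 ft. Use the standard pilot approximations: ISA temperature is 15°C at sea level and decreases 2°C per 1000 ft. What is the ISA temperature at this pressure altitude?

-3.4°C

ISA temperature = 15 − 2 × (9200/1000) = 15 − 18.4 = -3.4°C.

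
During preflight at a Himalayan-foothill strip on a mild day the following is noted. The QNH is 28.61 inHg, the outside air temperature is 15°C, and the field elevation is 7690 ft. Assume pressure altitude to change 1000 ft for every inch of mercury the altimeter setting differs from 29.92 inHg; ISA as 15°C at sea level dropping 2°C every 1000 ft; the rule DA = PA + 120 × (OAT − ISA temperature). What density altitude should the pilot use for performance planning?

Pressure altitude = 7690 + (29.92 − 28.61) × 1000 = 7690 + (+1310) = 9000 ft.
ISA temperature at 9000 ft = 15 − 2 × (9000/1000) = -3°C.
ISA deviation = 15 − (-3) = +18°C.
Density altitude = 9000 + 120 × (18) = 11160 ft.

11160 ft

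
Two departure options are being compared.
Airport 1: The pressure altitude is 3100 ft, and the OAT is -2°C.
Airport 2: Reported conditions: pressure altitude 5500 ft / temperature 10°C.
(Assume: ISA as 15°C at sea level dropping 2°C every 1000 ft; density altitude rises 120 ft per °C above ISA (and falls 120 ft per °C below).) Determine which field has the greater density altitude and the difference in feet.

Airport 1: ISA temp = 8.8°C, deviation -10.8°C, DA = 3100 + 120 × (-10.8) = 1804 ft.
Airport 2: ISA temp = 4°C, deviation +6°C, DA = 5500 + 120 × 6 = 6220 ft.
Airport 2 is higher by 6220 − 1804 = 4416 ft.

Airport 2 by 4416 ft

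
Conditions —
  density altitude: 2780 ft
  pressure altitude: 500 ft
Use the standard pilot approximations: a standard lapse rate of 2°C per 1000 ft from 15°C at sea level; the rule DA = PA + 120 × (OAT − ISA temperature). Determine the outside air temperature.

33°C

Density altitude − pressure altitude = 2780 − 500 = +2280 ft.
At 120 ft/°C that is an ISA deviation of 2280/120 = +19°C.
ISA temperature at 500 ft = 15 − 2 × (500/1000) = 14°C.
OAT = ISA + deviation = 14 + (+19) = 33°C.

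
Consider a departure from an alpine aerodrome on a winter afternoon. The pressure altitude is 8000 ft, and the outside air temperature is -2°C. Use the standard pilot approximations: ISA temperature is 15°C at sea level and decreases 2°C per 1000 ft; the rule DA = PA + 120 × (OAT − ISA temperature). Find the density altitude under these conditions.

7880 ft

ISA temperature at 8000 ft = 15 − 2 × (8000/1000) = -1°C.
ISA deviation = -2 − (-1) = -1°C.
Density altitude = 8000 + 120 × (-1) = 8000 + (-120) = 7880 ft.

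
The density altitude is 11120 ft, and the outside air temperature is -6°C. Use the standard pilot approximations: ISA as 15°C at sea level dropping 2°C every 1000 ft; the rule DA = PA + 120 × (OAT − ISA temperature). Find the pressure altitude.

11000 ft

DA = PA + 120 × (OAT − (15 − 2·PA/1000)) = PA + 120·OAT − 1800 + 0.24·PA = 1.24·PA + 120·OAT − 1800.
So 1.24·PA = 11120 − 120 × (-6) + 1800 = 13640.
PA = 13640 / 1.24 = 11000 ft.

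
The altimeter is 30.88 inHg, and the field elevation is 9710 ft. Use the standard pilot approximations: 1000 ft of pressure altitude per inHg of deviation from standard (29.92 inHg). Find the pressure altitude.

8750 ft

Pressure correction = (29.92 − 30.88) × 1000 = -960 ft.
Pressure altitude = 9710 + (-960) = 8750 ft.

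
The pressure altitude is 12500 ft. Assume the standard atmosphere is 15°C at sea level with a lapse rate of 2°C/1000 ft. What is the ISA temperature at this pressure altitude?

-10°C

ISA temperature = 15 − 2 × (12500/1000) = 15 − 25 = -10°C.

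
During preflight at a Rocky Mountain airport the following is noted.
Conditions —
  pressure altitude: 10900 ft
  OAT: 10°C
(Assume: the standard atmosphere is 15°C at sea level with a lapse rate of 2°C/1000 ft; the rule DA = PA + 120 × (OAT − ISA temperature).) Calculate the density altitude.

ISA temperature at 10900 ft = 15 − 2 × (10900/1000) = -6.8°C.
ISA deviation = 10 − (-6.8) = +16.8°C.
Density altitude = 10900 + 120 × (16.8) = 10900 + (+2016) = 12916 ft.

12916 ft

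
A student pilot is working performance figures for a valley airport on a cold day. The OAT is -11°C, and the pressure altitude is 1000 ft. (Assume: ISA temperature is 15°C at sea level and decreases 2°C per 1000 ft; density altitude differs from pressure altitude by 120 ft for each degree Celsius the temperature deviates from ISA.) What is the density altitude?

ISA temperature at 1000 ft = 15 − 2 × (1000/1000) = 13°C.
ISA deviation = -11 − 13 = -24°C.
Density altitude = 1000 + 120 × (-24) = 1000 + (-2880) = -1880 ft.

-1880 ft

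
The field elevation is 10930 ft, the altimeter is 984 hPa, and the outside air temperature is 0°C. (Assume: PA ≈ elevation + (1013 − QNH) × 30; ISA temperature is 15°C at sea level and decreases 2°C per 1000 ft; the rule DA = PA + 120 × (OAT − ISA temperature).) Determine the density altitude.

Pressure altitude = 10930 + (1013 − 984) × 30 = 10930 + (+870) = 11800 ft.
ISA temperature at 11800 ft = 15 − 2 × (11800/1000) = -8.6°C.
ISA deviation = 0 − (-8.6) = +8.6°C.
Density altitude = 11800 + 120 × (8.6) = 12832 ft.

12832 ft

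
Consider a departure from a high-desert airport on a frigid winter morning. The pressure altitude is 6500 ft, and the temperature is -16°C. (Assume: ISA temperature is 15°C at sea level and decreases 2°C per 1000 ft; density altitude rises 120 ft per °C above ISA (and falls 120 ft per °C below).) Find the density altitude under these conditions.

ISA temperature at 6500 ft = 15 − 2 × (6500/1000) = 2°C.
ISA deviation = -16 − 2 = -18°C.
Density altitude = 6500 + 120 × (-18) = 6500 + (-2160) = 4340 ft.

4340 ft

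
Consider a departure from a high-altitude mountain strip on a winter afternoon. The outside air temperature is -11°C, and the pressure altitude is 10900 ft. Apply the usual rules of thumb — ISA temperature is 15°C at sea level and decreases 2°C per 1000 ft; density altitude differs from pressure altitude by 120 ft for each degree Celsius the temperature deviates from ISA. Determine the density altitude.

10396 ft

ISA temperature at 10900 ft = 15 − 2 × (10900/1000) = -6.8°C.
ISA deviation = -11 − (-6.8) = -4.2°C.
Density altitude = 10900 + 120 × (-4.2) = 10900 + (-504) = 10396 ft.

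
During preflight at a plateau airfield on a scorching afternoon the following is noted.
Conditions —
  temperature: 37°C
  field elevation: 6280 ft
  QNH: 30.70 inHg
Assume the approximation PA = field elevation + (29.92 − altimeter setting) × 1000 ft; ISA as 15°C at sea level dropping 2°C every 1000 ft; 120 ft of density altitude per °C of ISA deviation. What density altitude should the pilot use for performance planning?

9460 ft

Pressure altitude = 6280 + (29.92 − 30.70) × 1000 = 6280 + (-780) = 5500 ft.
ISA temperature at 5500 ft = 15 − 2 × (5500/1000) = 4°C.
ISA deviation = 37 − 4 = +33°C.
Density altitude = 5500 + 120 × (33) = 9460 ft.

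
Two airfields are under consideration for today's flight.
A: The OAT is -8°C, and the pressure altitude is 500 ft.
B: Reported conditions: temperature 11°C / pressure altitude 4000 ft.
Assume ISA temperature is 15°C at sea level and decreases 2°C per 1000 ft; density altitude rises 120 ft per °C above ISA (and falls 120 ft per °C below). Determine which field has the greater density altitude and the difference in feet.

B by 6620 ft

A: ISA temp = 14°C, deviation -22°C, DA = 500 + 120 × (-22) = -2140 ft.
B: ISA temp = 7°C, deviation +4°C, DA = 4000 + 120 × 4 = 4480 ft.
B is higher by 4480 − (-2140) = 6620 ft.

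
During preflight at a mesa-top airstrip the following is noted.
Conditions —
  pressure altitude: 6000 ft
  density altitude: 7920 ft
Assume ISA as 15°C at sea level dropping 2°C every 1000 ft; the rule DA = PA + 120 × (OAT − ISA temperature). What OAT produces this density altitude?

Density altitude − pressure altitude = 7920 − 6000 = +1920 ft.
At 120 ft/°C that is an ISA deviation of 1920/120 = +16°C.
ISA temperature at 6000 ft = 15 − 2 × (6000/1000) = 3°C.
OAT = ISA + deviation = 3 + (+16) = 19°C.

19°C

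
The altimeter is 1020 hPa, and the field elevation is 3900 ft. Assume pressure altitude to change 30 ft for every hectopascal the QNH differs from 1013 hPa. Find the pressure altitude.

Pressure correction = (1013 − 1020) × 30 = -210 ft.
Pressure altitude = 3900 + (-210) = 3690 ft.

3690 ft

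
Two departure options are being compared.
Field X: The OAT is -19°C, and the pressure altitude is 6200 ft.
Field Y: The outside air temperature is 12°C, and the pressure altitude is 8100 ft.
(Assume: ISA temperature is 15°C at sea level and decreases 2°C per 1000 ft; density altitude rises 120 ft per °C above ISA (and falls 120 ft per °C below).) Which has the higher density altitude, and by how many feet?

Field X: ISA temp = 2.6°C, deviation -21.6°C, DA = 6200 + 120 × (-21.6) = 3608 ft.
Field Y: ISA temp = -1.2°C, deviation +13.2°C, DA = 8100 + 120 × 13.2 = 9684 ft.
Field Y is higher by 9684 − 3608 = 6076 ft.

Field Y by 6076 ft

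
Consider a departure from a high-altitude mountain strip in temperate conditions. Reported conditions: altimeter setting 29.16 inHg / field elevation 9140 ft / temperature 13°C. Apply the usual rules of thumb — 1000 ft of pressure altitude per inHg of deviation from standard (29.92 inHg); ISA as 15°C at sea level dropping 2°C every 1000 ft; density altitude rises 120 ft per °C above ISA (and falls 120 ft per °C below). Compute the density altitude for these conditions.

Pressure altitude = 9140 + (29.92 − 29.16) × 1000 = 9140 + (+760) = 9900 ft.
ISA temperature at 9900 ft = 15 − 2 × (9900/1000) = -4.8°C.
ISA deviation = 13 − (-4.8) = +17.8°C.
Density altitude = 9900 + 120 × (17.8) = 12036 ft.

12036 ft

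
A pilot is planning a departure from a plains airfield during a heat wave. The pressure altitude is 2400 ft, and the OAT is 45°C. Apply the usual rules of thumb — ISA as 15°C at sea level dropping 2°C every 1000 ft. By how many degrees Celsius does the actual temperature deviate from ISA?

ISA temperature at 2400 ft = 15 − 2 × (2400/1000) = 10.2°C.
Deviation = OAT − ISA = 45 − 10.2 = +34.8°C.

ISA+34.8°C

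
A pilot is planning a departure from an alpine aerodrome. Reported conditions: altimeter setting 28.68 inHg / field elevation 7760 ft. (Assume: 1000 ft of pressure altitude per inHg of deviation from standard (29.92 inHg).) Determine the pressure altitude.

Pressure correction = (29.92 − 28.68) × 1000 = +1240 ft.
Pressure altitude = 7760 + (+1240) = 9000 ft.

9000 ft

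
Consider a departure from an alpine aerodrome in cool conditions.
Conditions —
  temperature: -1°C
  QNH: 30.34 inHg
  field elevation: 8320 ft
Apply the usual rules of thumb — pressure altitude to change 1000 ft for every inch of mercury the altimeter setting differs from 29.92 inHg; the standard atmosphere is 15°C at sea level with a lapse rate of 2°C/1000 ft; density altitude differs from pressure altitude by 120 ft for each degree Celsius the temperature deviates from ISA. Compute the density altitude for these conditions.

Pressure altitude = 8320 + (29.92 − 30.34) × 1000 = 8320 + (-420) = 7900 ft.
ISA temperature at 7900 ft = 15 − 2 × (7900/1000) = -0.8°C.
ISA deviation = -1 − (-0.8) = -0.2°C.
Density altitude = 7900 + 120 × (-0.2) = 7876 ft.

7876 ft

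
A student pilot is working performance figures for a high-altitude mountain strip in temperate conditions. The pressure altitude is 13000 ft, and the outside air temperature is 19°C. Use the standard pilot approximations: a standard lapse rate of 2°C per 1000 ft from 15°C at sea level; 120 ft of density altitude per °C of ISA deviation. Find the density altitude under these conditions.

ISA temperature at 13000 ft = 15 − 2 × (13000/1000) = -11°C.
ISA deviation = 19 − (-11) = +30°C.
Density altitude = 13000 + 120 × (30) = 13000 + (+3600) = 16600 ft.

16600 ft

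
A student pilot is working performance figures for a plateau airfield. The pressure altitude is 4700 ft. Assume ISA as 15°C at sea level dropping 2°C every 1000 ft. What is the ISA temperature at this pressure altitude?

ISA temperature = 15 − 2 × (4700/1000) = 15 − 9.4 = 5.6°C.

5.6°C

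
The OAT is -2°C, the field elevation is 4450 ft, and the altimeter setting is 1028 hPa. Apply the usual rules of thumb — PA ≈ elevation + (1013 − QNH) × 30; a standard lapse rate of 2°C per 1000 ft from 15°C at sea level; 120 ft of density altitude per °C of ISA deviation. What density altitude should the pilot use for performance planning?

2920 ft

Pressure altitude = 4450 + (1013 − 1028) × 30 = 4450 + (-450) = 4000 ft.
ISA temperature at 4000 ft = 15 − 2 × (4000/1000) = 7°C.
ISA deviation = -2 − 7 = -9°C.
Density altitude = 4000 + 120 × (-9) = 2920 ft.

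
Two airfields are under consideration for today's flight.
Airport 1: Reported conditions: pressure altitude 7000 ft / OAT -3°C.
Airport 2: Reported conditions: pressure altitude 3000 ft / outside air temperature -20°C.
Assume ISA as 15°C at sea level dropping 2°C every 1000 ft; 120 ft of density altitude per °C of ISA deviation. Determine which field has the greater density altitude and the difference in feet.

Airport 1 by 7000 ft

Airport 1: ISA temp = 1°C, deviation -4°C, DA = 7000 + 120 × (-4) = 6520 ft.
Airport 2: ISA temp = 9°C, deviation -29°C, DA = 3000 + 120 × (-29) = -480 ft.
Airport 1 is higher by 6520 − (-480) = 7000 ft.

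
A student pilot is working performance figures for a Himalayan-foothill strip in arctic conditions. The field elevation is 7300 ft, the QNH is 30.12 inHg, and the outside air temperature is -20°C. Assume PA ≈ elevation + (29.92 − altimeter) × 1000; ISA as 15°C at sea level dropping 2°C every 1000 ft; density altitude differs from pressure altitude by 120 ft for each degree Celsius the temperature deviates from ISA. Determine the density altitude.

4604 ft

Pressure altitude = 7300 + (29.92 − 30.12) × 1000 = 7300 + (-200) = 7100 ft.
ISA temperature at 7100 ft = 15 − 2 × (7100/1000) = 0.8°C.
ISA deviation = -20 − 0.8 = -20.8°C.
Density altitude = 7100 + 120 × (-20.8) = 4604 ft.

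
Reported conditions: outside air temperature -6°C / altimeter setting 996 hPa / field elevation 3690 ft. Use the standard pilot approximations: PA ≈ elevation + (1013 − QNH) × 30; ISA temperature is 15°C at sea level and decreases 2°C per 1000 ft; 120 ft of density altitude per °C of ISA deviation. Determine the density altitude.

Pressure altitude = 3690 + (1013 − 996) × 30 = 3690 + (+510) = 4200 ft.
ISA temperature at 4200 ft = 15 − 2 × (4200/1000) = 6.6°C.
ISA deviation = -6 − 6.6 = -12.6°C.
Density altitude = 4200 + 120 × (-12.6) = 2688 ft.

2688 ft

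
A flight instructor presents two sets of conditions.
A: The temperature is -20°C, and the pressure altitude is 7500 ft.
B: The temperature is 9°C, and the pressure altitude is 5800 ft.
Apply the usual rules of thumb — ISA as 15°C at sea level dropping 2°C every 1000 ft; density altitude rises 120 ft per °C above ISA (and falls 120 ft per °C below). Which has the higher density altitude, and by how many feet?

B by 1372 ft

A: ISA temp = 0°C, deviation -20°C, DA = 7500 + 120 × (-20) = 5100 ft.
B: ISA temp = 3.4°C, deviation +5.6°C, DA = 5800 + 120 × 5.6 = 6472 ft.
B is higher by 6472 − 5100 = 1372 ft.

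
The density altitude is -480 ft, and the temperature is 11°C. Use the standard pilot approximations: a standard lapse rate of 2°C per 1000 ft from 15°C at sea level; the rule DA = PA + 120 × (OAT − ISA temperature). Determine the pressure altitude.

0 ft

DA = PA + 120 × (OAT − (15 − 2·PA/1000)) = PA + 120·OAT − 1800 + 0.24·PA = 1.24·PA + 120·OAT − 1800.
So 1.24·PA = -480 − 120 × 11 + 1800 = 0.
PA = 0 / 1.24 = 0 ft.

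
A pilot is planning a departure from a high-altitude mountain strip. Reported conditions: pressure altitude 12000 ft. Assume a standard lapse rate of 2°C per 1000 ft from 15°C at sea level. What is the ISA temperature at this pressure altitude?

-9°C

ISA temperature = 15 − 2 × (12000/1000) = 15 − 24 = -9°C.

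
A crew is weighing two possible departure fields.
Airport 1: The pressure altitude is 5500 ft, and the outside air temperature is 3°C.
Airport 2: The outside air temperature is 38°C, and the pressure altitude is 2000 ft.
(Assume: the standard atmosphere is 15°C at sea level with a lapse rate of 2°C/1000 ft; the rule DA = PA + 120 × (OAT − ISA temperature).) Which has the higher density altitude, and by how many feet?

Airport 1 by 140 ft

Airport 1: ISA temp = 4°C, deviation -1°C, DA = 5500 + 120 × (-1) = 5380 ft.
Airport 2: ISA temp = 11°C, deviation +27°C, DA = 2000 + 120 × 27 = 5240 ft.
Airport 1 is higher by 5380 − 5240 = 140 ft.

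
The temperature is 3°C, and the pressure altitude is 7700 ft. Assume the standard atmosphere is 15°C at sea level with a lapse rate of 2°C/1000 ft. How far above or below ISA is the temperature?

ISA temperature at 7700 ft = 15 − 2 × (7700/1000) = -0.4°C.
Deviation = OAT − ISA = 3 − (-0.4) = +3.4°C.

ISA+3.4°C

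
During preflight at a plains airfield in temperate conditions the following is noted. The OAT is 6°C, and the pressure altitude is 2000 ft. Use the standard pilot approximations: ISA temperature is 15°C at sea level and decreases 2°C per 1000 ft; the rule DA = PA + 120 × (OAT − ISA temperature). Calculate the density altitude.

ISA temperature at 2000 ft = 15 − 2 × (2000/1000) = 11°C.
ISA deviation = 6 − 11 = -5°C.
Density altitude = 2000 + 120 × (-5) = 2000 + (-600) = 1400 ft.

1400 ft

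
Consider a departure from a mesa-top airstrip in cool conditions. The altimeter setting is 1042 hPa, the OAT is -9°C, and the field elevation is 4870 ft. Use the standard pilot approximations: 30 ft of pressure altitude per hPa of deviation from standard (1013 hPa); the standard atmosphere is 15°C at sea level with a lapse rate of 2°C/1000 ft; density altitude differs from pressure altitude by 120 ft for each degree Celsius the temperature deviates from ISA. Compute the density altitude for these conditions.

2080 ft

Pressure altitude = 4870 + (1013 − 1042) × 30 = 4870 + (-870) = 4000 ft.
ISA temperature at 4000 ft = 15 − 2 × (4000/1000) = 7°C.
ISA deviation = -9 − 7 = -16°C.
Density altitude = 4000 + 120 × (-16) = 2080 ft.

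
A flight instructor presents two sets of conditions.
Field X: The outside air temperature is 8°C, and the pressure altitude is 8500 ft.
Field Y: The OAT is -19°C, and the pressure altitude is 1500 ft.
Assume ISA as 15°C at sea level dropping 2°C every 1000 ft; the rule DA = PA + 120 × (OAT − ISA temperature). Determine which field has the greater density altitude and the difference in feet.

Field X: ISA temp = -2°C, deviation +10°C, DA = 8500 + 120 × 10 = 9700 ft.
Field Y: ISA temp = 12°C, deviation -31°C, DA = 1500 + 120 × (-31) = -2220 ft.
Field X is higher by 9700 − (-2220) = 11920 ft.

Field X by 11920 ft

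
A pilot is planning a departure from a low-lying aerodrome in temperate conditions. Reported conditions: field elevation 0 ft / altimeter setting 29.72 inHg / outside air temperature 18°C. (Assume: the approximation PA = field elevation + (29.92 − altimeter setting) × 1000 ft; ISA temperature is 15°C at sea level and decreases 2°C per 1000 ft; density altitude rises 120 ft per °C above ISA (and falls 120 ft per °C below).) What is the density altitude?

Pressure altitude = 0 + (29.92 − 29.72) × 1000 = 0 + (+200) = 200 ft.
ISA temperature at 200 ft = 15 − 2 × (200/1000) = 14.6°C.
ISA deviation = 18 − 14.6 = +3.4°C.
Density altitude = 200 + 120 × (3.4) = 608 ft.

608 ft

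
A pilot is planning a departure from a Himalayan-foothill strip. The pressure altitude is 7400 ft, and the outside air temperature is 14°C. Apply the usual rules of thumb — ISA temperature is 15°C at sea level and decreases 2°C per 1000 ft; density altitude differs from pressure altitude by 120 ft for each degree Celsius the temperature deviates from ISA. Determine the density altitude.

ISA temperature at 7400 ft = 15 − 2 × (7400/1000) = 0.2°C.
ISA deviation = 14 − 0.2 = +13.8°C.
Density altitude = 7400 + 120 × (13.8) = 7400 + (+1656) = 9056 ft.

9056 ft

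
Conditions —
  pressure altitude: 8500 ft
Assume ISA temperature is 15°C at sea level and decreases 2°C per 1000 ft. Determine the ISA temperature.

-2°C

ISA temperature = 15 − 2 × (8500/1000) = 15 − 17 = -2°C.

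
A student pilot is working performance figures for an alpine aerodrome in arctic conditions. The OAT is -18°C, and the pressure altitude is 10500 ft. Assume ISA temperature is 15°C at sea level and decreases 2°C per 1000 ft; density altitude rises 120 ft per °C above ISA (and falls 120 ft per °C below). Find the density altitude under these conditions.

ISA temperature at 10500 ft = 15 − 2 × (10500/1000) = -6°C.
ISA deviation = -18 − (-6) = -12°C.
Density altitude = 10500 + 120 × (-12) = 10500 + (-1440) = 9060 ft.

9060 ft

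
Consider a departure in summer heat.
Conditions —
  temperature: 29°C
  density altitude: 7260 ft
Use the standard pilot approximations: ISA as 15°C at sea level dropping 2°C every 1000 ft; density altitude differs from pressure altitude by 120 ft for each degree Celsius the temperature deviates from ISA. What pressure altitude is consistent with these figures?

DA = PA + 120 × (OAT − (15 − 2·PA/1000)) = PA + 120·OAT − 1800 + 0.24·PA = 1.24·PA + 120·OAT − 1800.
So 1.24·PA = 7260 − 120 × 29 + 1800 = 5580.
PA = 5580 / 1.24 = 4500 ft.

4500 ft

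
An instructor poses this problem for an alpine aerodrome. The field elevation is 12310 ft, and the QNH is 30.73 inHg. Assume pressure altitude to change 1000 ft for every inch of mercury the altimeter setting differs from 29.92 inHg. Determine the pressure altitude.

11500 ft

Pressure correction = (29.92 − 30.73) × 1000 = -810 ft.
Pressure altitude = 12310 + (-810) = 11500 ft.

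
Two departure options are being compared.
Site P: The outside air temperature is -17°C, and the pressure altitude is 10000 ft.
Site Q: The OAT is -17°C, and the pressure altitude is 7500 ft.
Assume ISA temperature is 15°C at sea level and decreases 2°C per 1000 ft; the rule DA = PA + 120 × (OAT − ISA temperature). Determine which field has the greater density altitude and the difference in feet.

Site P by 3100 ft

Site P: ISA temp = -5°C, deviation -12°C, DA = 10000 + 120 × (-12) = 8560 ft.
Site Q: ISA temp = 0°C, deviation -17°C, DA = 7500 + 120 × (-17) = 5460 ft.
Site P is higher by 8560 − 5460 = 3100 ft.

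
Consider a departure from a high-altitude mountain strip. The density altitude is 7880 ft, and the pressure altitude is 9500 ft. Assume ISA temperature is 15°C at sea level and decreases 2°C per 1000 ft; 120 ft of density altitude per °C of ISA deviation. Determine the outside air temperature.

Density altitude − pressure altitude = 7880 − 9500 = -1620 ft.
At 120 ft/°C that is an ISA deviation of -1620/120 = -13.5°C.
ISA temperature at 9500 ft = 15 − 2 × (9500/1000) = -4°C.
OAT = ISA + deviation = -4 + (-13.5) = -17.5°C.

-17.5°C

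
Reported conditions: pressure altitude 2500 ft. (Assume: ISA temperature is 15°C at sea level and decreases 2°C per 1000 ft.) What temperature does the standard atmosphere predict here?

10°C

ISA temperature = 15 − 2 × (2500/1000) = 15 − 5 = 10°C.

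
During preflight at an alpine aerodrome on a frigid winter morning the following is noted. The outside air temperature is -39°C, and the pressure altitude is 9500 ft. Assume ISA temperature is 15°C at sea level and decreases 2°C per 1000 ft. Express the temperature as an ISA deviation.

ISA temperature at 9500 ft = 15 − 2 × (9500/1000) = -4°C.
Deviation = OAT − ISA = -39 − (-4) = -35°C.

ISA-35°C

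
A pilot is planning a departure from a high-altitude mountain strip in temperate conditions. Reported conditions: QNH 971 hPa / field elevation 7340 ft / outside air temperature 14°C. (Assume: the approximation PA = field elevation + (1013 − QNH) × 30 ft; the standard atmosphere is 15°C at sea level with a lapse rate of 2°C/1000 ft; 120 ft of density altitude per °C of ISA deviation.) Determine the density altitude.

Pressure altitude = 7340 + (1013 − 971) × 30 = 7340 + (+1260) = 8600 ft.
ISA temperature at 8600 ft = 15 − 2 × (8600/1000) = -2.2°C.
ISA deviation = 14 − (-2.2) = +16.2°C.
Density altitude = 8600 + 120 × (16.2) = 10544 ft.

10544 ft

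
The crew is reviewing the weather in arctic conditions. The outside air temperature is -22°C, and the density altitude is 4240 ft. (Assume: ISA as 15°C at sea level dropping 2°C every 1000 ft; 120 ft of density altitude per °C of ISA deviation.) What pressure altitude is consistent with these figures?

7000 ft

DA = PA + 120 × (OAT − (15 − 2·PA/1000)) = PA + 120·OAT − 1800 + 0.24·PA = 1.24·PA + 120·OAT − 1800.
So 1.24·PA = 4240 − 120 × (-22) + 1800 = 8680.
PA = 8680 / 1.24 = 7000 ft.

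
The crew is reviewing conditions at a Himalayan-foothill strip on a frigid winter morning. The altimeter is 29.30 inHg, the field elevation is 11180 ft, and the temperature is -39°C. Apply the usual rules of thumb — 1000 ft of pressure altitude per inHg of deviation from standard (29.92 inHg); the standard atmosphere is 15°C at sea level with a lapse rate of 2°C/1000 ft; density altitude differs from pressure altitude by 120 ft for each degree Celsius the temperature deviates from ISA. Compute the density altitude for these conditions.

8152 ft

Pressure altitude = 11180 + (29.92 − 29.30) × 1000 = 11180 + (+620) = 11800 ft.
ISA temperature at 11800 ft = 15 − 2 × (11800/1000) = -8.6°C.
ISA deviation = -39 − (-8.6) = -30.4°C.
Density altitude = 11800 + 120 × (-30.4) = 8152 ft.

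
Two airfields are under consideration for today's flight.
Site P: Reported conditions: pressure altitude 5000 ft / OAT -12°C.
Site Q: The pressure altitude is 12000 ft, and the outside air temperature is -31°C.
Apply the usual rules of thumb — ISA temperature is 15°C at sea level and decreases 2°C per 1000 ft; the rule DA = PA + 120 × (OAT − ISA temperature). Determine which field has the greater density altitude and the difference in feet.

Site P: ISA temp = 5°C, deviation -17°C, DA = 5000 + 120 × (-17) = 2960 ft.
Site Q: ISA temp = -9°C, deviation -22°C, DA = 12000 + 120 × (-22) = 9360 ft.
Site Q is higher by 9360 − 2960 = 6400 ft.

Site Q by 6400 ft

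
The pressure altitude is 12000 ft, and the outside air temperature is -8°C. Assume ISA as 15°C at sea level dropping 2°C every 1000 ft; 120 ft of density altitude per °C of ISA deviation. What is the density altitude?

12120 ft

ISA temperature at 12000 ft = 15 − 2 × (12000/1000) = -9°C.
ISA deviation = -8 − (-9) = +1°C.
Density altitude = 12000 + 120 × (1) = 12000 + (+120) = 12120 ft.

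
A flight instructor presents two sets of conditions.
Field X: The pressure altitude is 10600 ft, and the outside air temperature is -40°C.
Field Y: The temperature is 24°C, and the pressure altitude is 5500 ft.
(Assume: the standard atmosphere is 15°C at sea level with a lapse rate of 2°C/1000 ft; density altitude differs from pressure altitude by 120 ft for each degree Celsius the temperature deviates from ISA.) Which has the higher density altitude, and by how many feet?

Field X: ISA temp = -6.2°C, deviation -33.8°C, DA = 10600 + 120 × (-33.8) = 6544 ft.
Field Y: ISA temp = 4°C, deviation +20°C, DA = 5500 + 120 × 20 = 7900 ft.
Field Y is higher by 7900 − 6544 = 1356 ft.

Field Y by 1356 ft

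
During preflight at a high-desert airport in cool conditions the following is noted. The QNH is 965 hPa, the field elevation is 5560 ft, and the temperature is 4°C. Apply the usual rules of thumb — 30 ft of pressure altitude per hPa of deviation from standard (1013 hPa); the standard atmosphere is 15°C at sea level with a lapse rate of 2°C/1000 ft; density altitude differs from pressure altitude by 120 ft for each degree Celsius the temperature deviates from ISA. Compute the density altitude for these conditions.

7360 ft

Pressure altitude = 5560 + (1013 − 965) × 30 = 5560 + (+1440) = 7000 ft.
ISA temperature at 7000 ft = 15 − 2 × (7000/1000) = 1°C.
ISA deviation = 4 − 1 = +3°C.
Density altitude = 7000 + 120 × (3) = 7360 ft.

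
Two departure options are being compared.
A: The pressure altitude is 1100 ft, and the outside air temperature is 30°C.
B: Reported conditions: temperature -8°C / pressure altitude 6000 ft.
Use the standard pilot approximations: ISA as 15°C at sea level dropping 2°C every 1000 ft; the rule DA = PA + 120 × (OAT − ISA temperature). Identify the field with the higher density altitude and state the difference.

B by 1516 ft

A: ISA temp = 12.8°C, deviation +17.2°C, DA = 1100 + 120 × 17.2 = 3164 ft.
B: ISA temp = 3°C, deviation -11°C, DA = 6000 + 120 × (-11) = 4680 ft.
B is higher by 4680 − 3164 = 1516 ft.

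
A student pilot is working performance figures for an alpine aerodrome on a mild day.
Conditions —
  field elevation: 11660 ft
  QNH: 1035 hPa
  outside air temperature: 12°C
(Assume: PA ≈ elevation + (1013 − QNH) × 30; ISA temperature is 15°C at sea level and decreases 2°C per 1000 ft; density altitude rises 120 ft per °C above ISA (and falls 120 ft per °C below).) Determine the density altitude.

Pressure altitude = 11660 + (1013 − 1035) × 30 = 11660 + (-660) = 11000 ft.
ISA temperature at 11000 ft = 15 − 2 × (11000/1000) = -7°C.
ISA deviation = 12 − (-7) = +19°C.
Density altitude = 11000 + 120 × (19) = 13280 ft.

13280 ft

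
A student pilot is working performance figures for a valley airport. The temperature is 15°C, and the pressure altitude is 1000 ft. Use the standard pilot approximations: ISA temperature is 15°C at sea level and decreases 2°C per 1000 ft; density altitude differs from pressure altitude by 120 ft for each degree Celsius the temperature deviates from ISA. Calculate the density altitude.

1240 ft

ISA temperature at 1000 ft = 15 − 2 × (1000/1000) = 13°C.
ISA deviation = 15 − 13 = +2°C.
Density altitude = 1000 + 120 × (2) = 1000 + (+240) = 1240 ft.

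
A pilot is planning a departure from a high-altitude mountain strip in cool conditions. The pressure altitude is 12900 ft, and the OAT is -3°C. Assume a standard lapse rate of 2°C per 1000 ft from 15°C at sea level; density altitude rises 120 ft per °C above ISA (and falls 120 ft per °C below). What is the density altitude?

ISA temperature at 12900 ft = 15 − 2 × (12900/1000) = -10.8°C.
ISA deviation = -3 − (-10.8) = +7.8°C.
Density altitude = 12900 + 120 × (7.8) = 12900 + (+936) = 13836 ft.

13836 ft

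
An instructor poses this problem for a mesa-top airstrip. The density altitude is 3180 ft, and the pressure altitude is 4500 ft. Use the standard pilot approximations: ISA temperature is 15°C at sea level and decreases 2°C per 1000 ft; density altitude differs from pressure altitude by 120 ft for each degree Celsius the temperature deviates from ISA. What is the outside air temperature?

-5°C

Density altitude − pressure altitude = 3180 − 4500 = -1320 ft.
At 120 ft/°C that is an ISA deviation of -1320/120 = -11°C.
ISA temperature at 4500 ft = 15 − 2 × (4500/1000) = 6°C.
OAT = ISA + deviation = 6 + (-11) = -5°C.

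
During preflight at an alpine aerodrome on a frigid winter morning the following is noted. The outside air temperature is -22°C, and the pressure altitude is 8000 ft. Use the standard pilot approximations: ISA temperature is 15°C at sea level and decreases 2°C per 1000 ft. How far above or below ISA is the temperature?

ISA temperature at 8000 ft = 15 − 2 × (8000/1000) = -1°C.
Deviation = OAT − ISA = -22 − (-1) = -21°C.

ISA-21°C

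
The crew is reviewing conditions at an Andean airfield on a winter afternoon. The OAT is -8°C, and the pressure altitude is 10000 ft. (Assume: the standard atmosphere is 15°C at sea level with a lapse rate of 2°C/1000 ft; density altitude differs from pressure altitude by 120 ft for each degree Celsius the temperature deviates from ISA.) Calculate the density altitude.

9640 ft

ISA temperature at 10000 ft = 15 − 2 × (10000/1000) = -5°C.
ISA deviation = -8 − (-5) = -3°C.
Density altitude = 10000 + 120 × (-3) = 10000 + (-360) = 9640 ft.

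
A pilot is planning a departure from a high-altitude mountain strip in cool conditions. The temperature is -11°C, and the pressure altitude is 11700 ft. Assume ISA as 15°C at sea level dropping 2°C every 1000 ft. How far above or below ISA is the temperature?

ISA temperature at 11700 ft = 15 − 2 × (11700/1000) = -8.4°C.
Deviation = OAT − ISA = -11 − (-8.4) = -2.6°C.

ISA-2.6°C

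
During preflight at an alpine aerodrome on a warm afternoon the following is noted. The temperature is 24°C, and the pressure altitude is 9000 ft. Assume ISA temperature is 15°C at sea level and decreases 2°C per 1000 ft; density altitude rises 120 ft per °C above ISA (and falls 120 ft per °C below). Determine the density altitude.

ISA temperature at 9000 ft = 15 − 2 × (9000/1000) = -3°C.
ISA deviation = 24 − (-3) = +27°C.
Density altitude = 9000 + 120 × (27) = 9000 + (+3240) = 12240 ft.

12240 ft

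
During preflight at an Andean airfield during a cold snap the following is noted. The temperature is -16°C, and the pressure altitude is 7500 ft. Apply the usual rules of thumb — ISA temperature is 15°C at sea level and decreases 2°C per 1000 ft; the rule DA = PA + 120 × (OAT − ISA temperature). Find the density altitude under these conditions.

ISA temperature at 7500 ft = 15 − 2 × (7500/1000) = 0°C.
ISA deviation = -16 − 0 = -16°C.
Density altitude = 7500 + 120 × (-16) = 7500 + (-1920) = 5580 ft.

5580 ft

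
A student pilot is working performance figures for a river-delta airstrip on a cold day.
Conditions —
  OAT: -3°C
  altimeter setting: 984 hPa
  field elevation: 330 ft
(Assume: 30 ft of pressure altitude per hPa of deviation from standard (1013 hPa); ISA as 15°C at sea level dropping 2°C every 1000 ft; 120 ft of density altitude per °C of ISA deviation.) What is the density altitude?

-672 ft

Pressure altitude = 330 + (1013 − 984) × 30 = 330 + (+870) = 1200 ft.
ISA temperature at 1200 ft = 15 − 2 × (1200/1000) = 12.6°C.
ISA deviation = -3 − 12.6 = -15.6°C.
Density altitude = 1200 + 120 × (-15.6) = -672 ft.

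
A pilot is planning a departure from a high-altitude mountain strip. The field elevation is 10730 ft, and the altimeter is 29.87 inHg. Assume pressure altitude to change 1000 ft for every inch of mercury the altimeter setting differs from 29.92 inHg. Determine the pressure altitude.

10780 ft

Pressure correction = (29.92 − 29.87) × 1000 = +50 ft.
Pressure altitude = 10730 + (+50) = 10780 ft.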